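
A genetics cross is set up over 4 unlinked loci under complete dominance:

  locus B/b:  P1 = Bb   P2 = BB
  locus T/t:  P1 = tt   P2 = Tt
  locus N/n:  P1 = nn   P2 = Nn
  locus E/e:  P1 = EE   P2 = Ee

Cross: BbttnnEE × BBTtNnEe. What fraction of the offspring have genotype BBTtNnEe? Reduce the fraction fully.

BbttnnEE gametes: BtnE×8, btnE×8
BBTtNnEe gametes: BTNE×2, BTNe×2, BTnE×2, BTne×2, BtNE×2, BtNe×2, BtnE×2, Btne×2
BbttnnEE×BBTtNnEe grid (16·16=256): BBTtNnEE=16 BBTtNnEe=16 BBTtnnEE=16 BBTtnnEe=16 BBttNnEE=16 BBttNnEe=16 BBttnnEE=16 BBttnnEe=16 BbTtNnEE=16 BbTtNnEe=16 BbTtnnEE=16 BbTtnnEe=16 BbttNnEE=16 BbttNnEe=16 BbttnnEE=16 BbttnnEe=16
BBTtNnEe hits 16/256; gcd=16; 16÷16/256÷16 = 1/16

P(BBTtNnEe) = 1/16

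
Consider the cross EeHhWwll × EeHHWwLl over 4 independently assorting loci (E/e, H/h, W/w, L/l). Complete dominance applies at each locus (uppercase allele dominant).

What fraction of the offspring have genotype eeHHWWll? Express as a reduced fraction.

P(eeHHWWll) = 1/64

EeHhWwll gametes: EHWl×2, EHwl×2, EhWl×2, Ehwl×2, eHWl×2, eHwl×2, ehWl×2, ehwl×2
EeHHWwLl gametes: EHWL×2, EHWl×2, EHwL×2, EHwl×2, eHWL×2, eHWl×2, eHwL×2, eHwl×2
EeHhWwll×EeHHWwLl grid (16·16=256): EEHHWWLl=4 EEHHWWll=4 EEHHWwLl=8 EEHHWwll=8 EEHHwwLl=4 EEHHwwll=4 EEHhWWLl=4 EEHhWWll=4 EEHhWwLl=8 EEHhWwll=8 EEHhwwLl=4 EEHhwwll=4 EeHHWWLl=8 EeHHWWll=8 EeHHWwLl=16 EeHHWwll=16 EeHHwwLl=8 EeHHwwll=8 EeHhWWLl=8 EeHhWWll=8 EeHhWwLl=16 EeHhWwll=16 EeHhwwLl=8 EeHhwwll=8 eeHHWWLl=4 eeHHWWll=4 eeHHWwLl=8 eeHHWwll=8 eeHHwwLl=4 eeHHwwll=4 eeHhWWLl=4 eeHhWWll=4 eeHhWwLl=8 eeHhWwll=8 eeHhwwLl=4 eeHhwwll=4
eeHHWWll hits 4/256; gcd=4; 4÷4/256÷4 = 1/64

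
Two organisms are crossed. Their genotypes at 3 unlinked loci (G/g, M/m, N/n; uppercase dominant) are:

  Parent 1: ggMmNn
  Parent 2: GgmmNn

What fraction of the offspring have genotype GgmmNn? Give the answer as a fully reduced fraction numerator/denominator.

ggMmNn gametes: gMN×2, gMn×2, gmN×2, gmn×2
GgmmNn gametes: GmN×2, Gmn×2, gmN×2, gmn×2
ggMmNn×GgmmNn grid (8·8=64): GgMmNN=4 GgMmNn=8 GgMmnn=4 GgmmNN=4 GgmmNn=8 Ggmmnn=4 ggMmNN=4 ggMmNn=8 ggMmnn=4 ggmmNN=4 ggmmNn=8 ggmmnn=4
GgmmNn hits 8/64; gcd=8; 8÷8/64÷8 = 1/8

P(GgmmNn) = 1/8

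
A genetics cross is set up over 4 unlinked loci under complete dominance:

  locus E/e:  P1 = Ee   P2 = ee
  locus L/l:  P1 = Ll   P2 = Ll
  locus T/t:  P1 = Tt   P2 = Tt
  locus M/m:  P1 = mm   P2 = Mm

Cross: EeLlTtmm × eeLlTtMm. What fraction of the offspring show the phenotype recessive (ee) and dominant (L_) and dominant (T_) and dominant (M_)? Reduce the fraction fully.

P(ee L_ T_ M_) = 9/64

EeLlTtmm gametes: ELTm×2, ELtm×2, ElTm×2, Eltm×2, eLTm×2, eLtm×2, elTm×2, eltm×2
eeLlTtMm gametes: eLTM×2, eLTm×2, eLtM×2, eLtm×2, elTM×2, elTm×2, eltM×2, eltm×2
EeLlTtmm×eeLlTtMm grid (16·16=256): EeLLTTMm=4 EeLLTTmm=4 EeLLTtMm=8 EeLLTtmm=8 EeLLttMm=4 EeLLttmm=4 EeLlTTMm=8 EeLlTTmm=8 EeLlTtMm=16 EeLlTtmm=16 EeLlttMm=8 EeLlttmm=8 EellTTMm=4 EellTTmm=4 EellTtMm=8 EellTtmm=8 EellttMm=4 Eellttmm=4 eeLLTTMm=4 eeLLTTmm=4 eeLLTtMm=8 eeLLTtmm=8 eeLLttMm=4 eeLLttmm=4 eeLlTTMm=8 eeLlTTmm=8 eeLlTtMm=16 eeLlTtmm=16 eeLlttMm=8 eeLlttmm=8 eellTTMm=4 eellTTmm=4 eellTtMm=8 eellTtmm=8 eellttMm=4 eellttmm=4
ee L_ T_ M_ hits 36/256; gcd=4; 36÷4/256÷4 = 9/64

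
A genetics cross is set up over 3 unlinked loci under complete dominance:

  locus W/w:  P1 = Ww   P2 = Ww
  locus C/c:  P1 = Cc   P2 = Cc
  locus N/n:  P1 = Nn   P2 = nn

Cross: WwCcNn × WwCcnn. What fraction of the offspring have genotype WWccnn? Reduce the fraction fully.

WwCcNn gametes: WCN×1, WCn×1, WcN×1, Wcn×1, wCN×1, wCn×1, wcN×1, wcn×1
WwCcnn gametes: WCn×2, Wcn×2, wCn×2, wcn×2
WwCcNn×WwCcnn grid (8·8=64): WWCCNn=2 WWCCnn=2 WWCcNn=4 WWCcnn=4 WWccNn=2 WWccnn=2 WwCCNn=4 WwCCnn=4 WwCcNn=8 WwCcnn=8 WwccNn=4 Wwccnn=4 wwCCNn=2 wwCCnn=2 wwCcNn=4 wwCcnn=4 wwccNn=2 wwccnn=2
WWccnn hits 2/64; gcd=2; 2÷2/64÷2 = 1/32

P(WWccnn) = 1/32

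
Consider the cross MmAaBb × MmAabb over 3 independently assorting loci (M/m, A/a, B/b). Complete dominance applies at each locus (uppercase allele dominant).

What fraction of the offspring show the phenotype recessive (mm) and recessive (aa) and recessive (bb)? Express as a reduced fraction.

MmAaBb gametes: MAB×1, MAb×1, MaB×1, Mab×1, mAB×1, mAb×1, maB×1, mab×1
MmAabb gametes: MAb×2, Mab×2, mAb×2, mab×2
MmAaBb×MmAabb grid (8·8=64): MMAABb=2 MMAAbb=2 MMAaBb=4 MMAabb=4 MMaaBb=2 MMaabb=2 MmAABb=4 MmAAbb=4 MmAaBb=8 MmAabb=8 MmaaBb=4 Mmaabb=4 mmAABb=2 mmAAbb=2 mmAaBb=4 mmAabb=4 mmaaBb=2 mmaabb=2
mm aa bb hits 2/64; gcd=2; 2÷2/64÷2 = 1/32

P(mm aa bb) = 1/32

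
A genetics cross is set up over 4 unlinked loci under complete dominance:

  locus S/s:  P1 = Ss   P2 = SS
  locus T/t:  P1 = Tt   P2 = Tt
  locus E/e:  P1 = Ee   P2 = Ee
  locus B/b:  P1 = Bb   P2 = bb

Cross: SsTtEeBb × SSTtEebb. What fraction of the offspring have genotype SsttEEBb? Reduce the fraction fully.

P(SsttEEBb) = 1/64

SsTtEeBb gametes: STEB×1, STEb×1, STeB×1, STeb×1, StEB×1, StEb×1, SteB×1, Steb×1, sTEB×1, sTEb×1, sTeB×1, sTeb×1, stEB×1, stEb×1, steB×1, steb×1
SSTtEebb gametes: STEb×4, STeb×4, StEb×4, Steb×4
SsTtEeBb×SSTtEebb grid (16·16=256): SSTTEEBb=4 SSTTEEbb=4 SSTTEeBb=8 SSTTEebb=8 SSTTeeBb=4 SSTTeebb=4 SSTtEEBb=8 SSTtEEbb=8 SSTtEeBb=16 SSTtEebb=16 SSTteeBb=8 SSTteebb=8 SSttEEBb=4 SSttEEbb=4 SSttEeBb=8 SSttEebb=8 SStteeBb=4 SStteebb=4 SsTTEEBb=4 SsTTEEbb=4 SsTTEeBb=8 SsTTEebb=8 SsTTeeBb=4 SsTTeebb=4 SsTtEEBb=8 SsTtEEbb=8 SsTtEeBb=16 SsTtEebb=16 SsTteeBb=8 SsTteebb=8 SsttEEBb=4 SsttEEbb=4 SsttEeBb=8 SsttEebb=8 SstteeBb=4 Sstteebb=4
SsttEEBb hits 4/256; gcd=4; 4÷4/256÷4 = 1/64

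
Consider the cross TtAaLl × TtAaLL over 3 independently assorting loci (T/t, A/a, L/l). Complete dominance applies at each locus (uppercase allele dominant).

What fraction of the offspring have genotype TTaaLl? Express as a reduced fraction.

TtAaLl gametes: TAL×1, TAl×1, TaL×1, Tal×1, tAL×1, tAl×1, taL×1, tal×1
TtAaLL gametes: TAL×2, TaL×2, tAL×2, taL×2
TtAaLl×TtAaLL grid (8·8=64): TTAALL=2 TTAALl=2 TTAaLL=4 TTAaLl=4 TTaaLL=2 TTaaLl=2 TtAALL=4 TtAALl=4 TtAaLL=8 TtAaLl=8 TtaaLL=4 TtaaLl=4 ttAALL=2 ttAALl=2 ttAaLL=4 ttAaLl=4 ttaaLL=2 ttaaLl=2
TTaaLl hits 2/64; gcd=2; 2÷2/64÷2 = 1/32

P(TTaaLl) = 1/32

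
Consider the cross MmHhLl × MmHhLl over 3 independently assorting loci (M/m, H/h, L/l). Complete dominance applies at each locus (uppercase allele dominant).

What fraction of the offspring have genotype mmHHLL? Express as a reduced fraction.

MmHhLl gametes: MHL×1, MHl×1, MhL×1, Mhl×1, mHL×1, mHl×1, mhL×1, mhl×1
MmHhLl gametes: MHL×1, MHl×1, MhL×1, Mhl×1, mHL×1, mHl×1, mhL×1, mhl×1
MmHhLl×MmHhLl grid (8·8=64): MMHHLL=1 MMHHLl=2 MMHHll=1 MMHhLL=2 MMHhLl=4 MMHhll=2 MMhhLL=1 MMhhLl=2 MMhhll=1 MmHHLL=2 MmHHLl=4 MmHHll=2 MmHhLL=4 MmHhLl=8 MmHhll=4 MmhhLL=2 MmhhLl=4 Mmhhll=2 mmHHLL=1 mmHHLl=2 mmHHll=1 mmHhLL=2 mmHhLl=4 mmHhll=2 mmhhLL=1 mmhhLl=2 mmhhll=1
mmHHLL hits 1/64; gcd=1; 1÷1/64÷1 = 1/64

P(mmHHLL) = 1/64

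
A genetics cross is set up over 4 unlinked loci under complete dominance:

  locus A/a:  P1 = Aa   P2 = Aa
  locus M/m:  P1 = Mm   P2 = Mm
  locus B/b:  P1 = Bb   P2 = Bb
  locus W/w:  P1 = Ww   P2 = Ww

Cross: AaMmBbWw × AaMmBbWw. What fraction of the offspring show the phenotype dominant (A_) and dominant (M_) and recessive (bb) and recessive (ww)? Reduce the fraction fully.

P(A_ M_ bb ww) = 9/256

AaMmBbWw gametes: AMBW×1, AMBw×1, AMbW×1, AMbw×1, AmBW×1, AmBw×1, AmbW×1, Ambw×1, aMBW×1, aMBw×1, aMbW×1, aMbw×1, amBW×1, amBw×1, ambW×1, ambw×1
AaMmBbWw gametes: AMBW×1, AMBw×1, AMbW×1, AMbw×1, AmBW×1, AmBw×1, AmbW×1, Ambw×1, aMBW×1, aMBw×1, aMbW×1, aMbw×1, amBW×1, amBw×1, ambW×1, ambw×1
AaMmBbWw×AaMmBbWw grid (16·16=256): AAMMBBWW=1 AAMMBBWw=2 AAMMBBww=1 AAMMBbWW=2 AAMMBbWw=4 AAMMBbww=2 AAMMbbWW=1 AAMMbbWw=2 AAMMbbww=1 AAMmBBWW=2 AAMmBBWw=4 AAMmBBww=2 AAMmBbWW=4 AAMmBbWw=8 AAMmBbww=4 AAMmbbWW=2 AAMmbbWw=4 AAMmbbww=2 AAmmBBWW=1 AAmmBBWw=2 AAmmBBww=1 AAmmBbWW=2 AAmmBbWw=4 AAmmBbww=2 AAmmbbWW=1 AAmmbbWw=2 AAmmbbww=1 AaMMBBWW=2 AaMMBBWw=4 AaMMBBww=2 AaMMBbWW=4 AaMMBbWw=8 AaMMBbww=4 AaMMbbWW=2 AaMMbbWw=4 AaMMbbww=2 AaMmBBWW=4 AaMmBBWw=8 AaMmBBww=4 AaMmBbWW=8 AaMmBbWw=16 AaMmBbww=8 AaMmbbWW=4 AaMmbbWw=8 AaMmbbww=4 AammBBWW=2 AammBBWw=4 AammBBww=2 AammBbWW=4 AammBbWw=8 AammBbww=4 AammbbWW=2 AammbbWw=4 Aammbbww=2 aaMMBBWW=1 aaMMBBWw=2 aaMMBBww=1 aaMMBbWW=2 aaMMBbWw=4 aaMMBbww=2 aaMMbbWW=1 aaMMbbWw=2 aaMMbbww=1 aaMmBBWW=2 aaMmBBWw=4 aaMmBBww=2 aaMmBbWW=4 aaMmBbWw=8 aaMmBbww=4 aaMmbbWW=2 aaMmbbWw=4 aaMmbbww=2 aammBBWW=1 aammBBWw=2 aammBBww=1 aammBbWW=2 aammBbWw=4 aammBbww=2 aammbbWW=1 aammbbWw=2 aammbbww=1
A_ M_ bb ww hits 9/256; gcd=1; 9÷1/256÷1 = 9/256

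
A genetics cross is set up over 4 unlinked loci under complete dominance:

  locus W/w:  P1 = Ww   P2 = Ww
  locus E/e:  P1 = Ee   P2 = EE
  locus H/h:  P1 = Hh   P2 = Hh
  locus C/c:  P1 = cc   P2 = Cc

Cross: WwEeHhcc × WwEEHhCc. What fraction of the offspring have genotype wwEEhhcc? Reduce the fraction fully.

P(wwEEhhcc) = 1/64

WwEeHhcc gametes: WEHc×2, WEhc×2, WeHc×2, Wehc×2, wEHc×2, wEhc×2, weHc×2, wehc×2
WwEEHhCc gametes: WEHC×2, WEHc×2, WEhC×2, WEhc×2, wEHC×2, wEHc×2, wEhC×2, wEhc×2
WwEeHhcc×WwEEHhCc grid (16·16=256): WWEEHHCc=4 WWEEHHcc=4 WWEEHhCc=8 WWEEHhcc=8 WWEEhhCc=4 WWEEhhcc=4 WWEeHHCc=4 WWEeHHcc=4 WWEeHhCc=8 WWEeHhcc=8 WWEehhCc=4 WWEehhcc=4 WwEEHHCc=8 WwEEHHcc=8 WwEEHhCc=16 WwEEHhcc=16 WwEEhhCc=8 WwEEhhcc=8 WwEeHHCc=8 WwEeHHcc=8 WwEeHhCc=16 WwEeHhcc=16 WwEehhCc=8 WwEehhcc=8 wwEEHHCc=4 wwEEHHcc=4 wwEEHhCc=8 wwEEHhcc=8 wwEEhhCc=4 wwEEhhcc=4 wwEeHHCc=4 wwEeHHcc=4 wwEeHhCc=8 wwEeHhcc=8 wwEehhCc=4 wwEehhcc=4
wwEEhhcc hits 4/256; gcd=4; 4÷4/256÷4 = 1/64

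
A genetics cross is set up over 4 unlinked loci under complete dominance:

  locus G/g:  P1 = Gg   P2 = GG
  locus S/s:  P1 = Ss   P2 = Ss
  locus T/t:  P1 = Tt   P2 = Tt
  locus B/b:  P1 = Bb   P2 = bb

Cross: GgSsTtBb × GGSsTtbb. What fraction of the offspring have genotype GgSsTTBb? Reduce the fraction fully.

GgSsTtBb gametes: GSTB×1, GSTb×1, GStB×1, GStb×1, GsTB×1, GsTb×1, GstB×1, Gstb×1, gSTB×1, gSTb×1, gStB×1, gStb×1, gsTB×1, gsTb×1, gstB×1, gstb×1
GGSsTtbb gametes: GSTb×4, GStb×4, GsTb×4, Gstb×4
GgSsTtBb×GGSsTtbb grid (16·16=256): GGSSTTBb=4 GGSSTTbb=4 GGSSTtBb=8 GGSSTtbb=8 GGSSttBb=4 GGSSttbb=4 GGSsTTBb=8 GGSsTTbb=8 GGSsTtBb=16 GGSsTtbb=16 GGSsttBb=8 GGSsttbb=8 GGssTTBb=4 GGssTTbb=4 GGssTtBb=8 GGssTtbb=8 GGssttBb=4 GGssttbb=4 GgSSTTBb=4 GgSSTTbb=4 GgSSTtBb=8 GgSSTtbb=8 GgSSttBb=4 GgSSttbb=4 GgSsTTBb=8 GgSsTTbb=8 GgSsTtBb=16 GgSsTtbb=16 GgSsttBb=8 GgSsttbb=8 GgssTTBb=4 GgssTTbb=4 GgssTtBb=8 GgssTtbb=8 GgssttBb=4 Ggssttbb=4
GgSsTTBb hits 8/256; gcd=8; 8÷8/256÷8 = 1/32

P(GgSsTTBb) = 1/32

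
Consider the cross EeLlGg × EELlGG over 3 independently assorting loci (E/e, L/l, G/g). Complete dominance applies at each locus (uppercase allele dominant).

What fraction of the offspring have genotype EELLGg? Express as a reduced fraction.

EeLlGg gametes: ELG×1, ELg×1, ElG×1, Elg×1, eLG×1, eLg×1, elG×1, elg×1
EELlGG gametes: ELG×4, ElG×4
EeLlGg×EELlGG grid (8·8=64): EELLGG=4 EELLGg=4 EELlGG=8 EELlGg=8 EEllGG=4 EEllGg=4 EeLLGG=4 EeLLGg=4 EeLlGG=8 EeLlGg=8 EellGG=4 EellGg=4
EELLGg hits 4/64; gcd=4; 4÷4/64÷4 = 1/16

P(EELLGg) = 1/16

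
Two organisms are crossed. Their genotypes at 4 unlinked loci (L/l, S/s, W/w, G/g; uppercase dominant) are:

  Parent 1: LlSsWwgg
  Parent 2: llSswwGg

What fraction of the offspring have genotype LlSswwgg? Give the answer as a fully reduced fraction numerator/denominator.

P(LlSswwgg) = 1/16

LlSsWwgg gametes: LSWg×2, LSwg×2, LsWg×2, Lswg×2, lSWg×2, lSwg×2, lsWg×2, lswg×2
llSswwGg gametes: lSwG×4, lSwg×4, lswG×4, lswg×4
LlSsWwgg×llSswwGg grid (16·16=256): LlSSWwGg=8 LlSSWwgg=8 LlSSwwGg=8 LlSSwwgg=8 LlSsWwGg=16 LlSsWwgg=16 LlSswwGg=16 LlSswwgg=16 LlssWwGg=8 LlssWwgg=8 LlsswwGg=8 Llsswwgg=8 llSSWwGg=8 llSSWwgg=8 llSSwwGg=8 llSSwwgg=8 llSsWwGg=16 llSsWwgg=16 llSswwGg=16 llSswwgg=16 llssWwGg=8 llssWwgg=8 llsswwGg=8 llsswwgg=8
LlSswwgg hits 16/256; gcd=16; 16÷16/256÷16 = 1/16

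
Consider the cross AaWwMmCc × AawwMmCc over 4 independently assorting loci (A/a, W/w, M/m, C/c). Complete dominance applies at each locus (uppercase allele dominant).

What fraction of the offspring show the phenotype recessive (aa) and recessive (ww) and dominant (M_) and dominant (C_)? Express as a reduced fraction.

P(aa ww M_ C_) = 9/128

AaWwMmCc gametes: AWMC×1, AWMc×1, AWmC×1, AWmc×1, AwMC×1, AwMc×1, AwmC×1, Awmc×1, aWMC×1, aWMc×1, aWmC×1, aWmc×1, awMC×1, awMc×1, awmC×1, awmc×1
AawwMmCc gametes: AwMC×2, AwMc×2, AwmC×2, Awmc×2, awMC×2, awMc×2, awmC×2, awmc×2
AaWwMmCc×AawwMmCc grid (16·16=256): AAWwMMCC=2 AAWwMMCc=4 AAWwMMcc=2 AAWwMmCC=4 AAWwMmCc=8 AAWwMmcc=4 AAWwmmCC=2 AAWwmmCc=4 AAWwmmcc=2 AAwwMMCC=2 AAwwMMCc=4 AAwwMMcc=2 AAwwMmCC=4 AAwwMmCc=8 AAwwMmcc=4 AAwwmmCC=2 AAwwmmCc=4 AAwwmmcc=2 AaWwMMCC=4 AaWwMMCc=8 AaWwMMcc=4 AaWwMmCC=8 AaWwMmCc=16 AaWwMmcc=8 AaWwmmCC=4 AaWwmmCc=8 AaWwmmcc=4 AawwMMCC=4 AawwMMCc=8 AawwMMcc=4 AawwMmCC=8 AawwMmCc=16 AawwMmcc=8 AawwmmCC=4 AawwmmCc=8 Aawwmmcc=4 aaWwMMCC=2 aaWwMMCc=4 aaWwMMcc=2 aaWwMmCC=4 aaWwMmCc=8 aaWwMmcc=4 aaWwmmCC=2 aaWwmmCc=4 aaWwmmcc=2 aawwMMCC=2 aawwMMCc=4 aawwMMcc=2 aawwMmCC=4 aawwMmCc=8 aawwMmcc=4 aawwmmCC=2 aawwmmCc=4 aawwmmcc=2
aa ww M_ C_ hits 18/256; gcd=2; 18÷2/256÷2 = 9/128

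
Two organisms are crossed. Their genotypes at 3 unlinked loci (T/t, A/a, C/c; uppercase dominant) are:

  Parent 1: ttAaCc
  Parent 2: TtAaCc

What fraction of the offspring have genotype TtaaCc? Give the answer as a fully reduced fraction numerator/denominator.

P(TtaaCc) = 1/16

ttAaCc gametes: tAC×2, tAc×2, taC×2, tac×2
TtAaCc gametes: TAC×1, TAc×1, TaC×1, Tac×1, tAC×1, tAc×1, taC×1, tac×1
ttAaCc×TtAaCc grid (8·8=64): TtAACC=2 TtAACc=4 TtAAcc=2 TtAaCC=4 TtAaCc=8 TtAacc=4 TtaaCC=2 TtaaCc=4 Ttaacc=2 ttAACC=2 ttAACc=4 ttAAcc=2 ttAaCC=4 ttAaCc=8 ttAacc=4 ttaaCC=2 ttaaCc=4 ttaacc=2
TtaaCc hits 4/64; gcd=4; 4÷4/64÷4 = 1/16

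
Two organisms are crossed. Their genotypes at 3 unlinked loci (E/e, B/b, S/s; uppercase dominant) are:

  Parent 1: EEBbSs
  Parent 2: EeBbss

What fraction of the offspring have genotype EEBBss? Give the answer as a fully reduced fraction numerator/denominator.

P(EEBBss) = 1/16

EEBbSs gametes: EBS×2, EBs×2, EbS×2, Ebs×2
EeBbss gametes: EBs×2, Ebs×2, eBs×2, ebs×2
EEBbSs×EeBbss grid (8·8=64): EEBBSs=4 EEBBss=4 EEBbSs=8 EEBbss=8 EEbbSs=4 EEbbss=4 EeBBSs=4 EeBBss=4 EeBbSs=8 EeBbss=8 EebbSs=4 Eebbss=4
EEBBss hits 4/64; gcd=4; 4÷4/64÷4 = 1/16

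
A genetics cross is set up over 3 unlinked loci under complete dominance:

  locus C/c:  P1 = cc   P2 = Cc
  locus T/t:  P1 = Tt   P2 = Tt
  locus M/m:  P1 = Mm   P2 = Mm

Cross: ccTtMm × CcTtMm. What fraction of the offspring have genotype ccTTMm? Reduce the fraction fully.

P(ccTTMm) = 1/16

ccTtMm gametes: cTM×2, cTm×2, ctM×2, ctm×2
CcTtMm gametes: CTM×1, CTm×1, CtM×1, Ctm×1, cTM×1, cTm×1, ctM×1, ctm×1
ccTtMm×CcTtMm grid (8·8=64): CcTTMM=2 CcTTMm=4 CcTTmm=2 CcTtMM=4 CcTtMm=8 CcTtmm=4 CcttMM=2 CcttMm=4 Ccttmm=2 ccTTMM=2 ccTTMm=4 ccTTmm=2 ccTtMM=4 ccTtMm=8 ccTtmm=4 ccttMM=2 ccttMm=4 ccttmm=2
ccTTMm hits 4/64; gcd=4; 4÷4/64÷4 = 1/16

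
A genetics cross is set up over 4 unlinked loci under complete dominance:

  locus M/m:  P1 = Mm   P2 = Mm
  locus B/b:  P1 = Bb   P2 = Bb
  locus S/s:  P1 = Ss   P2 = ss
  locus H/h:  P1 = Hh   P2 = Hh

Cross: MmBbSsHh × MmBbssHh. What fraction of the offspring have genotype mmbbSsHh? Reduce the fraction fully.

P(mmbbSsHh) = 1/64

MmBbSsHh gametes: MBSH×1, MBSh×1, MBsH×1, MBsh×1, MbSH×1, MbSh×1, MbsH×1, Mbsh×1, mBSH×1, mBSh×1, mBsH×1, mBsh×1, mbSH×1, mbSh×1, mbsH×1, mbsh×1
MmBbssHh gametes: MBsH×2, MBsh×2, MbsH×2, Mbsh×2, mBsH×2, mBsh×2, mbsH×2, mbsh×2
MmBbSsHh×MmBbssHh grid (16·16=256): MMBBSsHH=2 MMBBSsHh=4 MMBBSshh=2 MMBBssHH=2 MMBBssHh=4 MMBBsshh=2 MMBbSsHH=4 MMBbSsHh=8 MMBbSshh=4 MMBbssHH=4 MMBbssHh=8 MMBbsshh=4 MMbbSsHH=2 MMbbSsHh=4 MMbbSshh=2 MMbbssHH=2 MMbbssHh=4 MMbbsshh=2 MmBBSsHH=4 MmBBSsHh=8 MmBBSshh=4 MmBBssHH=4 MmBBssHh=8 MmBBsshh=4 MmBbSsHH=8 MmBbSsHh=16 MmBbSshh=8 MmBbssHH=8 MmBbssHh=16 MmBbsshh=8 MmbbSsHH=4 MmbbSsHh=8 MmbbSshh=4 MmbbssHH=4 MmbbssHh=8 Mmbbsshh=4 mmBBSsHH=2 mmBBSsHh=4 mmBBSshh=2 mmBBssHH=2 mmBBssHh=4 mmBBsshh=2 mmBbSsHH=4 mmBbSsHh=8 mmBbSshh=4 mmBbssHH=4 mmBbssHh=8 mmBbsshh=4 mmbbSsHH=2 mmbbSsHh=4 mmbbSshh=2 mmbbssHH=2 mmbbssHh=4 mmbbsshh=2
mmbbSsHh hits 4/256; gcd=4; 4÷4/256÷4 = 1/64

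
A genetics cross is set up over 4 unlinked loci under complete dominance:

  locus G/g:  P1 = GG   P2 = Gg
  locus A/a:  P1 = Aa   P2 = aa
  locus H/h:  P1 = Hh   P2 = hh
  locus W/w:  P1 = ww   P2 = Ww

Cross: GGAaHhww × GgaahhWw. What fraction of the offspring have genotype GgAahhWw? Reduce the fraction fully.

P(GgAahhWw) = 1/16

GGAaHhww gametes: GAHw×4, GAhw×4, GaHw×4, Gahw×4
GgaahhWw gametes: GahW×4, Gahw×4, gahW×4, gahw×4
GGAaHhww×GgaahhWw grid (16·16=256): GGAaHhWw=16 GGAaHhww=16 GGAahhWw=16 GGAahhww=16 GGaaHhWw=16 GGaaHhww=16 GGaahhWw=16 GGaahhww=16 GgAaHhWw=16 GgAaHhww=16 GgAahhWw=16 GgAahhww=16 GgaaHhWw=16 GgaaHhww=16 GgaahhWw=16 Ggaahhww=16
GgAahhWw hits 16/256; gcd=16; 16÷16/256÷16 = 1/16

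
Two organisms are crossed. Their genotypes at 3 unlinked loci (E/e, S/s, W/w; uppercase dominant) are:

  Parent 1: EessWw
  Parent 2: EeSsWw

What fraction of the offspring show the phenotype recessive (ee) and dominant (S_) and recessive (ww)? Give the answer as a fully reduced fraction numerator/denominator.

EessWw gametes: EsW×2, Esw×2, esW×2, esw×2
EeSsWw gametes: ESW×1, ESw×1, EsW×1, Esw×1, eSW×1, eSw×1, esW×1, esw×1
EessWw×EeSsWw grid (8·8=64): EESsWW=2 EESsWw=4 EESsww=2 EEssWW=2 EEssWw=4 EEssww=2 EeSsWW=4 EeSsWw=8 EeSsww=4 EessWW=4 EessWw=8 Eessww=4 eeSsWW=2 eeSsWw=4 eeSsww=2 eessWW=2 eessWw=4 eessww=2
ee S_ ww hits 2/64; gcd=2; 2÷2/64÷2 = 1/32

P(ee S_ ww) = 1/32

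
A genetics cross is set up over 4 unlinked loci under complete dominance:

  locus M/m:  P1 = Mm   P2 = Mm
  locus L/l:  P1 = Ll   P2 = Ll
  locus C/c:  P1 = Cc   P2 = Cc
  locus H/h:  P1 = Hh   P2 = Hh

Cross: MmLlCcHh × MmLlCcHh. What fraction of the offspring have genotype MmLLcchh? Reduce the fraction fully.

MmLlCcHh gametes: MLCH×1, MLCh×1, MLcH×1, MLch×1, MlCH×1, MlCh×1, MlcH×1, Mlch×1, mLCH×1, mLCh×1, mLcH×1, mLch×1, mlCH×1, mlCh×1, mlcH×1, mlch×1
MmLlCcHh gametes: MLCH×1, MLCh×1, MLcH×1, MLch×1, MlCH×1, MlCh×1, MlcH×1, Mlch×1, mLCH×1, mLCh×1, mLcH×1, mLch×1, mlCH×1, mlCh×1, mlcH×1, mlch×1
MmLlCcHh×MmLlCcHh grid (16·16=256): MMLLCCHH=1 MMLLCCHh=2 MMLLCChh=1 MMLLCcHH=2 MMLLCcHh=4 MMLLCchh=2 MMLLccHH=1 MMLLccHh=2 MMLLcchh=1 MMLlCCHH=2 MMLlCCHh=4 MMLlCChh=2 MMLlCcHH=4 MMLlCcHh=8 MMLlCchh=4 MMLlccHH=2 MMLlccHh=4 MMLlcchh=2 MMllCCHH=1 MMllCCHh=2 MMllCChh=1 MMllCcHH=2 MMllCcHh=4 MMllCchh=2 MMllccHH=1 MMllccHh=2 MMllcchh=1 MmLLCCHH=2 MmLLCCHh=4 MmLLCChh=2 MmLLCcHH=4 MmLLCcHh=8 MmLLCchh=4 MmLLccHH=2 MmLLccHh=4 MmLLcchh=2 MmLlCCHH=4 MmLlCCHh=8 MmLlCChh=4 MmLlCcHH=8 MmLlCcHh=16 MmLlCchh=8 MmLlccHH=4 MmLlccHh=8 MmLlcchh=4 MmllCCHH=2 MmllCCHh=4 MmllCChh=2 MmllCcHH=4 MmllCcHh=8 MmllCchh=4 MmllccHH=2 MmllccHh=4 Mmllcchh=2 mmLLCCHH=1 mmLLCCHh=2 mmLLCChh=1 mmLLCcHH=2 mmLLCcHh=4 mmLLCchh=2 mmLLccHH=1 mmLLccHh=2 mmLLcchh=1 mmLlCCHH=2 mmLlCCHh=4 mmLlCChh=2 mmLlCcHH=4 mmLlCcHh=8 mmLlCchh=4 mmLlccHH=2 mmLlccHh=4 mmLlcchh=2 mmllCCHH=1 mmllCCHh=2 mmllCChh=1 mmllCcHH=2 mmllCcHh=4 mmllCchh=2 mmllccHH=1 mmllccHh=2 mmllcchh=1
MmLLcchh hits 2/256; gcd=2; 2÷2/256÷2 = 1/128

P(MmLLcchh) = 1/128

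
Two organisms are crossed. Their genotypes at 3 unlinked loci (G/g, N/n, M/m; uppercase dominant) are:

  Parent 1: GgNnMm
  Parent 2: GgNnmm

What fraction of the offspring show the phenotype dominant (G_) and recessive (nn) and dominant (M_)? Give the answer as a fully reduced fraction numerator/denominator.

P(G_ nn M_) = 3/32

GgNnMm gametes: GNM×1, GNm×1, GnM×1, Gnm×1, gNM×1, gNm×1, gnM×1, gnm×1
GgNnmm gametes: GNm×2, Gnm×2, gNm×2, gnm×2
GgNnMm×GgNnmm grid (8·8=64): GGNNMm=2 GGNNmm=2 GGNnMm=4 GGNnmm=4 GGnnMm=2 GGnnmm=2 GgNNMm=4 GgNNmm=4 GgNnMm=8 GgNnmm=8 GgnnMm=4 Ggnnmm=4 ggNNMm=2 ggNNmm=2 ggNnMm=4 ggNnmm=4 ggnnMm=2 ggnnmm=2
G_ nn M_ hits 6/64; gcd=2; 6÷2/64÷2 = 3/32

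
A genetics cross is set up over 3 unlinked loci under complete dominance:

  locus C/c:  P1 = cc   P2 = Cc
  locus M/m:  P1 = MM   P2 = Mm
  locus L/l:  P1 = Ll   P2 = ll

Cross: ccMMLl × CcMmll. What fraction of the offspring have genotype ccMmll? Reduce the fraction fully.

ccMMLl gametes: cML×4, cMl×4
CcMmll gametes: CMl×2, Cml×2, cMl×2, cml×2
ccMMLl×CcMmll grid (8·8=64): CcMMLl=8 CcMMll=8 CcMmLl=8 CcMmll=8 ccMMLl=8 ccMMll=8 ccMmLl=8 ccMmll=8
ccMmll hits 8/64; gcd=8; 8÷8/64÷8 = 1/8

P(ccMmll) = 1/8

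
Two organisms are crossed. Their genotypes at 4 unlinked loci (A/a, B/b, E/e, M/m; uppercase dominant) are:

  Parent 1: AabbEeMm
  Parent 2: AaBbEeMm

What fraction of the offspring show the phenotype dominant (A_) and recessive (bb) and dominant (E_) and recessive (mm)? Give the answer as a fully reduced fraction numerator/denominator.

AabbEeMm gametes: AbEM×2, AbEm×2, AbeM×2, Abem×2, abEM×2, abEm×2, abeM×2, abem×2
AaBbEeMm gametes: ABEM×1, ABEm×1, ABeM×1, ABem×1, AbEM×1, AbEm×1, AbeM×1, Abem×1, aBEM×1, aBEm×1, aBeM×1, aBem×1, abEM×1, abEm×1, abeM×1, abem×1
AabbEeMm×AaBbEeMm grid (16·16=256): AABbEEMM=2 AABbEEMm=4 AABbEEmm=2 AABbEeMM=4 AABbEeMm=8 AABbEemm=4 AABbeeMM=2 AABbeeMm=4 AABbeemm=2 AAbbEEMM=2 AAbbEEMm=4 AAbbEEmm=2 AAbbEeMM=4 AAbbEeMm=8 AAbbEemm=4 AAbbeeMM=2 AAbbeeMm=4 AAbbeemm=2 AaBbEEMM=4 AaBbEEMm=8 AaBbEEmm=4 AaBbEeMM=8 AaBbEeMm=16 AaBbEemm=8 AaBbeeMM=4 AaBbeeMm=8 AaBbeemm=4 AabbEEMM=4 AabbEEMm=8 AabbEEmm=4 AabbEeMM=8 AabbEeMm=16 AabbEemm=8 AabbeeMM=4 AabbeeMm=8 Aabbeemm=4 aaBbEEMM=2 aaBbEEMm=4 aaBbEEmm=2 aaBbEeMM=4 aaBbEeMm=8 aaBbEemm=4 aaBbeeMM=2 aaBbeeMm=4 aaBbeemm=2 aabbEEMM=2 aabbEEMm=4 aabbEEmm=2 aabbEeMM=4 aabbEeMm=8 aabbEemm=4 aabbeeMM=2 aabbeeMm=4 aabbeemm=2
A_ bb E_ mm hits 18/256; gcd=2; 18÷2/256÷2 = 9/128

P(A_ bb E_ mm) = 9/128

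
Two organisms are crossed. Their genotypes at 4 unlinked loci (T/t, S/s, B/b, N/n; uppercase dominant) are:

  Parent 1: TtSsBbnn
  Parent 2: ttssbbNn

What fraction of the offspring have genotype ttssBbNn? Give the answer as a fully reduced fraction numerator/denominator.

TtSsBbnn gametes: TSBn×2, TSbn×2, TsBn×2, Tsbn×2, tSBn×2, tSbn×2, tsBn×2, tsbn×2
ttssbbNn gametes: tsbN×8, tsbn×8
TtSsBbnn×ttssbbNn grid (16·16=256): TtSsBbNn=16 TtSsBbnn=16 TtSsbbNn=16 TtSsbbnn=16 TtssBbNn=16 TtssBbnn=16 TtssbbNn=16 Ttssbbnn=16 ttSsBbNn=16 ttSsBbnn=16 ttSsbbNn=16 ttSsbbnn=16 ttssBbNn=16 ttssBbnn=16 ttssbbNn=16 ttssbbnn=16
ttssBbNn hits 16/256; gcd=16; 16÷16/256÷16 = 1/16

P(ttssBbNn) = 1/16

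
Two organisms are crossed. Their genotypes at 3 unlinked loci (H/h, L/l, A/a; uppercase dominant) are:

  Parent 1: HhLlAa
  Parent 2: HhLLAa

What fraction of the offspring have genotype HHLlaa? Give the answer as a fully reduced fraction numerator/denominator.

P(HHLlaa) = 1/32

HhLlAa gametes: HLA×1, HLa×1, HlA×1, Hla×1, hLA×1, hLa×1, hlA×1, hla×1
HhLLAa gametes: HLA×2, HLa×2, hLA×2, hLa×2
HhLlAa×HhLLAa grid (8·8=64): HHLLAA=2 HHLLAa=4 HHLLaa=2 HHLlAA=2 HHLlAa=4 HHLlaa=2 HhLLAA=4 HhLLAa=8 HhLLaa=4 HhLlAA=4 HhLlAa=8 HhLlaa=4 hhLLAA=2 hhLLAa=4 hhLLaa=2 hhLlAA=2 hhLlAa=4 hhLlaa=2
HHLlaa hits 2/64; gcd=2; 2÷2/64÷2 = 1/32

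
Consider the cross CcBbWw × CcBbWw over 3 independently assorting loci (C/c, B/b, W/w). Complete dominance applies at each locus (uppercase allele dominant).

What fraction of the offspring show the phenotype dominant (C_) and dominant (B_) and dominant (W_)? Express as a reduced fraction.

P(C_ B_ W_) = 27/64

CcBbWw gametes: CBW×1, CBw×1, CbW×1, Cbw×1, cBW×1, cBw×1, cbW×1, cbw×1
CcBbWw gametes: CBW×1, CBw×1, CbW×1, Cbw×1, cBW×1, cBw×1, cbW×1, cbw×1
CcBbWw×CcBbWw grid (8·8=64): CCBBWW=1 CCBBWw=2 CCBBww=1 CCBbWW=2 CCBbWw=4 CCBbww=2 CCbbWW=1 CCbbWw=2 CCbbww=1 CcBBWW=2 CcBBWw=4 CcBBww=2 CcBbWW=4 CcBbWw=8 CcBbww=4 CcbbWW=2 CcbbWw=4 Ccbbww=2 ccBBWW=1 ccBBWw=2 ccBBww=1 ccBbWW=2 ccBbWw=4 ccBbww=2 ccbbWW=1 ccbbWw=2 ccbbww=1
C_ B_ W_ hits 27/64; gcd=1; 27÷1/64÷1 = 27/64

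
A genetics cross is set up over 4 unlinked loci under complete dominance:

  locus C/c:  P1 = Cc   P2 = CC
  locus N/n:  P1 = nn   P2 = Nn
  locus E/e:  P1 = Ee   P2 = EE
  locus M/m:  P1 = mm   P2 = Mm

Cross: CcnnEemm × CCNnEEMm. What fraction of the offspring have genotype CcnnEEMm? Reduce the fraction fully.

P(CcnnEEMm) = 1/16

CcnnEemm gametes: CnEm×4, Cnem×4, cnEm×4, cnem×4
CCNnEEMm gametes: CNEM×4, CNEm×4, CnEM×4, CnEm×4
CcnnEemm×CCNnEEMm grid (16·16=256): CCNnEEMm=16 CCNnEEmm=16 CCNnEeMm=16 CCNnEemm=16 CCnnEEMm=16 CCnnEEmm=16 CCnnEeMm=16 CCnnEemm=16 CcNnEEMm=16 CcNnEEmm=16 CcNnEeMm=16 CcNnEemm=16 CcnnEEMm=16 CcnnEEmm=16 CcnnEeMm=16 CcnnEemm=16
CcnnEEMm hits 16/256; gcd=16; 16÷16/256÷16 = 1/16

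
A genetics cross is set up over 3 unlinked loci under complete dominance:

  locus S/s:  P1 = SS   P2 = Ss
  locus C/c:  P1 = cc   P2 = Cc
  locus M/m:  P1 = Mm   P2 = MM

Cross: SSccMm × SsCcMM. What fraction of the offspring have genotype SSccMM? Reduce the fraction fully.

SSccMm gametes: ScM×4, Scm×4
SsCcMM gametes: SCM×2, ScM×2, sCM×2, scM×2
SSccMm×SsCcMM grid (8·8=64): SSCcMM=8 SSCcMm=8 SSccMM=8 SSccMm=8 SsCcMM=8 SsCcMm=8 SsccMM=8 SsccMm=8
SSccMM hits 8/64; gcd=8; 8÷8/64÷8 = 1/8

P(SSccMM) = 1/8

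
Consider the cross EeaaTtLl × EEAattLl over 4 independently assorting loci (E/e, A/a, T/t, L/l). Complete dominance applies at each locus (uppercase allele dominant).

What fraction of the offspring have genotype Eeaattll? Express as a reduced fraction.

P(Eeaattll) = 1/32

EeaaTtLl gametes: EaTL×2, EaTl×2, EatL×2, Eatl×2, eaTL×2, eaTl×2, eatL×2, eatl×2
EEAattLl gametes: EAtL×4, EAtl×4, EatL×4, Eatl×4
EeaaTtLl×EEAattLl grid (16·16=256): EEAaTtLL=8 EEAaTtLl=16 EEAaTtll=8 EEAattLL=8 EEAattLl=16 EEAattll=8 EEaaTtLL=8 EEaaTtLl=16 EEaaTtll=8 EEaattLL=8 EEaattLl=16 EEaattll=8 EeAaTtLL=8 EeAaTtLl=16 EeAaTtll=8 EeAattLL=8 EeAattLl=16 EeAattll=8 EeaaTtLL=8 EeaaTtLl=16 EeaaTtll=8 EeaattLL=8 EeaattLl=16 Eeaattll=8
Eeaattll hits 8/256; gcd=8; 8÷8/256÷8 = 1/32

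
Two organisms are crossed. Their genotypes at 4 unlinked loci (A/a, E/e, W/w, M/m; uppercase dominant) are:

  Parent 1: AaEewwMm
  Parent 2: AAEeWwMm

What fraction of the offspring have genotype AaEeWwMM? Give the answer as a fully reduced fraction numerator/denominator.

P(AaEeWwMM) = 1/32

AaEewwMm gametes: AEwM×2, AEwm×2, AewM×2, Aewm×2, aEwM×2, aEwm×2, aewM×2, aewm×2
AAEeWwMm gametes: AEWM×2, AEWm×2, AEwM×2, AEwm×2, AeWM×2, AeWm×2, AewM×2, Aewm×2
AaEewwMm×AAEeWwMm grid (16·16=256): AAEEWwMM=4 AAEEWwMm=8 AAEEWwmm=4 AAEEwwMM=4 AAEEwwMm=8 AAEEwwmm=4 AAEeWwMM=8 AAEeWwMm=16 AAEeWwmm=8 AAEewwMM=8 AAEewwMm=16 AAEewwmm=8 AAeeWwMM=4 AAeeWwMm=8 AAeeWwmm=4 AAeewwMM=4 AAeewwMm=8 AAeewwmm=4 AaEEWwMM=4 AaEEWwMm=8 AaEEWwmm=4 AaEEwwMM=4 AaEEwwMm=8 AaEEwwmm=4 AaEeWwMM=8 AaEeWwMm=16 AaEeWwmm=8 AaEewwMM=8 AaEewwMm=16 AaEewwmm=8 AaeeWwMM=4 AaeeWwMm=8 AaeeWwmm=4 AaeewwMM=4 AaeewwMm=8 Aaeewwmm=4
AaEeWwMM hits 8/256; gcd=8; 8÷8/256÷8 = 1/32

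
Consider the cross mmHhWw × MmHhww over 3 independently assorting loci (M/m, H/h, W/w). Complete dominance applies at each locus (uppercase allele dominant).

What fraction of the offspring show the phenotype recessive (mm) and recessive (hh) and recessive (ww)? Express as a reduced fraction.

mmHhWw gametes: mHW×2, mHw×2, mhW×2, mhw×2
MmHhww gametes: MHw×2, Mhw×2, mHw×2, mhw×2
mmHhWw×MmHhww grid (8·8=64): MmHHWw=4 MmHHww=4 MmHhWw=8 MmHhww=8 MmhhWw=4 Mmhhww=4 mmHHWw=4 mmHHww=4 mmHhWw=8 mmHhww=8 mmhhWw=4 mmhhww=4
mm hh ww hits 4/64; gcd=4; 4÷4/64÷4 = 1/16

P(mm hh ww) = 1/16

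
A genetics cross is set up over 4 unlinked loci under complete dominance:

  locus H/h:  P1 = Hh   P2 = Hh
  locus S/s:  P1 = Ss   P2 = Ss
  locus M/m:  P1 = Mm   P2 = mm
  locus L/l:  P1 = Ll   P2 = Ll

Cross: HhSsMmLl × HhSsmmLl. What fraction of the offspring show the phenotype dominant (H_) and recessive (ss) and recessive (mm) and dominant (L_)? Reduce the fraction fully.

P(H_ ss mm L_) = 9/128

HhSsMmLl gametes: HSML×1, HSMl×1, HSmL×1, HSml×1, HsML×1, HsMl×1, HsmL×1, Hsml×1, hSML×1, hSMl×1, hSmL×1, hSml×1, hsML×1, hsMl×1, hsmL×1, hsml×1
HhSsmmLl gametes: HSmL×2, HSml×2, HsmL×2, Hsml×2, hSmL×2, hSml×2, hsmL×2, hsml×2
HhSsMmLl×HhSsmmLl grid (16·16=256): HHSSMmLL=2 HHSSMmLl=4 HHSSMmll=2 HHSSmmLL=2 HHSSmmLl=4 HHSSmmll=2 HHSsMmLL=4 HHSsMmLl=8 HHSsMmll=4 HHSsmmLL=4 HHSsmmLl=8 HHSsmmll=4 HHssMmLL=2 HHssMmLl=4 HHssMmll=2 HHssmmLL=2 HHssmmLl=4 HHssmmll=2 HhSSMmLL=4 HhSSMmLl=8 HhSSMmll=4 HhSSmmLL=4 HhSSmmLl=8 HhSSmmll=4 HhSsMmLL=8 HhSsMmLl=16 HhSsMmll=8 HhSsmmLL=8 HhSsmmLl=16 HhSsmmll=8 HhssMmLL=4 HhssMmLl=8 HhssMmll=4 HhssmmLL=4 HhssmmLl=8 Hhssmmll=4 hhSSMmLL=2 hhSSMmLl=4 hhSSMmll=2 hhSSmmLL=2 hhSSmmLl=4 hhSSmmll=2 hhSsMmLL=4 hhSsMmLl=8 hhSsMmll=4 hhSsmmLL=4 hhSsmmLl=8 hhSsmmll=4 hhssMmLL=2 hhssMmLl=4 hhssMmll=2 hhssmmLL=2 hhssmmLl=4 hhssmmll=2
H_ ss mm L_ hits 18/256; gcd=2; 18÷2/256÷2 = 9/128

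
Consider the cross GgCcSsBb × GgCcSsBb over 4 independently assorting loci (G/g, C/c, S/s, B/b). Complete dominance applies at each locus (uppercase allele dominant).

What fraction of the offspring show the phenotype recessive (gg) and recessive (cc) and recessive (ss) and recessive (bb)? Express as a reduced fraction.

P(gg cc ss bb) = 1/256

GgCcSsBb gametes: GCSB×1, GCSb×1, GCsB×1, GCsb×1, GcSB×1, GcSb×1, GcsB×1, Gcsb×1, gCSB×1, gCSb×1, gCsB×1, gCsb×1, gcSB×1, gcSb×1, gcsB×1, gcsb×1
GgCcSsBb gametes: GCSB×1, GCSb×1, GCsB×1, GCsb×1, GcSB×1, GcSb×1, GcsB×1, Gcsb×1, gCSB×1, gCSb×1, gCsB×1, gCsb×1, gcSB×1, gcSb×1, gcsB×1, gcsb×1
GgCcSsBb×GgCcSsBb grid (16·16=256): GGCCSSBB=1 GGCCSSBb=2 GGCCSSbb=1 GGCCSsBB=2 GGCCSsBb=4 GGCCSsbb=2 GGCCssBB=1 GGCCssBb=2 GGCCssbb=1 GGCcSSBB=2 GGCcSSBb=4 GGCcSSbb=2 GGCcSsBB=4 GGCcSsBb=8 GGCcSsbb=4 GGCcssBB=2 GGCcssBb=4 GGCcssbb=2 GGccSSBB=1 GGccSSBb=2 GGccSSbb=1 GGccSsBB=2 GGccSsBb=4 GGccSsbb=2 GGccssBB=1 GGccssBb=2 GGccssbb=1 GgCCSSBB=2 GgCCSSBb=4 GgCCSSbb=2 GgCCSsBB=4 GgCCSsBb=8 GgCCSsbb=4 GgCCssBB=2 GgCCssBb=4 GgCCssbb=2 GgCcSSBB=4 GgCcSSBb=8 GgCcSSbb=4 GgCcSsBB=8 GgCcSsBb=16 GgCcSsbb=8 GgCcssBB=4 GgCcssBb=8 GgCcssbb=4 GgccSSBB=2 GgccSSBb=4 GgccSSbb=2 GgccSsBB=4 GgccSsBb=8 GgccSsbb=4 GgccssBB=2 GgccssBb=4 Ggccssbb=2 ggCCSSBB=1 ggCCSSBb=2 ggCCSSbb=1 ggCCSsBB=2 ggCCSsBb=4 ggCCSsbb=2 ggCCssBB=1 ggCCssBb=2 ggCCssbb=1 ggCcSSBB=2 ggCcSSBb=4 ggCcSSbb=2 ggCcSsBB=4 ggCcSsBb=8 ggCcSsbb=4 ggCcssBB=2 ggCcssBb=4 ggCcssbb=2 ggccSSBB=1 ggccSSBb=2 ggccSSbb=1 ggccSsBB=2 ggccSsBb=4 ggccSsbb=2 ggccssBB=1 ggccssBb=2 ggccssbb=1
gg cc ss bb hits 1/256; gcd=1; 1÷1/256÷1 = 1/256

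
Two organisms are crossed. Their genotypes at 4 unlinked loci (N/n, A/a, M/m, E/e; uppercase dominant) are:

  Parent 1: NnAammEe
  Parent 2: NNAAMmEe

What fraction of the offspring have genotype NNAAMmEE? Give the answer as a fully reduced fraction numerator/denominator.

P(NNAAMmEE) = 1/32

NnAammEe gametes: NAmE×2, NAme×2, NamE×2, Name×2, nAmE×2, nAme×2, namE×2, name×2
NNAAMmEe gametes: NAME×4, NAMe×4, NAmE×4, NAme×4
NnAammEe×NNAAMmEe grid (16·16=256): NNAAMmEE=8 NNAAMmEe=16 NNAAMmee=8 NNAAmmEE=8 NNAAmmEe=16 NNAAmmee=8 NNAaMmEE=8 NNAaMmEe=16 NNAaMmee=8 NNAammEE=8 NNAammEe=16 NNAammee=8 NnAAMmEE=8 NnAAMmEe=16 NnAAMmee=8 NnAAmmEE=8 NnAAmmEe=16 NnAAmmee=8 NnAaMmEE=8 NnAaMmEe=16 NnAaMmee=8 NnAammEE=8 NnAammEe=16 NnAammee=8
NNAAMmEE hits 8/256; gcd=8; 8÷8/256÷8 = 1/32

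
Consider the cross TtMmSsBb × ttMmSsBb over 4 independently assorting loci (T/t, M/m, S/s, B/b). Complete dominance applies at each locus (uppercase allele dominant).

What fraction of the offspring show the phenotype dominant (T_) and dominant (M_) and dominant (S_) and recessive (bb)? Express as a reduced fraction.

P(T_ M_ S_ bb) = 9/128

TtMmSsBb gametes: TMSB×1, TMSb×1, TMsB×1, TMsb×1, TmSB×1, TmSb×1, TmsB×1, Tmsb×1, tMSB×1, tMSb×1, tMsB×1, tMsb×1, tmSB×1, tmSb×1, tmsB×1, tmsb×1
ttMmSsBb gametes: tMSB×2, tMSb×2, tMsB×2, tMsb×2, tmSB×2, tmSb×2, tmsB×2, tmsb×2
TtMmSsBb×ttMmSsBb grid (16·16=256): TtMMSSBB=2 TtMMSSBb=4 TtMMSSbb=2 TtMMSsBB=4 TtMMSsBb=8 TtMMSsbb=4 TtMMssBB=2 TtMMssBb=4 TtMMssbb=2 TtMmSSBB=4 TtMmSSBb=8 TtMmSSbb=4 TtMmSsBB=8 TtMmSsBb=16 TtMmSsbb=8 TtMmssBB=4 TtMmssBb=8 TtMmssbb=4 TtmmSSBB=2 TtmmSSBb=4 TtmmSSbb=2 TtmmSsBB=4 TtmmSsBb=8 TtmmSsbb=4 TtmmssBB=2 TtmmssBb=4 Ttmmssbb=2 ttMMSSBB=2 ttMMSSBb=4 ttMMSSbb=2 ttMMSsBB=4 ttMMSsBb=8 ttMMSsbb=4 ttMMssBB=2 ttMMssBb=4 ttMMssbb=2 ttMmSSBB=4 ttMmSSBb=8 ttMmSSbb=4 ttMmSsBB=8 ttMmSsBb=16 ttMmSsbb=8 ttMmssBB=4 ttMmssBb=8 ttMmssbb=4 ttmmSSBB=2 ttmmSSBb=4 ttmmSSbb=2 ttmmSsBB=4 ttmmSsBb=8 ttmmSsbb=4 ttmmssBB=2 ttmmssBb=4 ttmmssbb=2
T_ M_ S_ bb hits 18/256; gcd=2; 18÷2/256÷2 = 9/128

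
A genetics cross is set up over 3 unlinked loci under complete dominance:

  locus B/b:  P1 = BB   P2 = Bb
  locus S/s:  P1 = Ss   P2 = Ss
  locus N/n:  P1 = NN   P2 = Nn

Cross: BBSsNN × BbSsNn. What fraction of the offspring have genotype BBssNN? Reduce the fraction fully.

BBSsNN gametes: BSN×4, BsN×4
BbSsNn gametes: BSN×1, BSn×1, BsN×1, Bsn×1, bSN×1, bSn×1, bsN×1, bsn×1
BBSsNN×BbSsNn grid (8·8=64): BBSSNN=4 BBSSNn=4 BBSsNN=8 BBSsNn=8 BBssNN=4 BBssNn=4 BbSSNN=4 BbSSNn=4 BbSsNN=8 BbSsNn=8 BbssNN=4 BbssNn=4
BBssNN hits 4/64; gcd=4; 4÷4/64÷4 = 1/16

P(BBssNN) = 1/16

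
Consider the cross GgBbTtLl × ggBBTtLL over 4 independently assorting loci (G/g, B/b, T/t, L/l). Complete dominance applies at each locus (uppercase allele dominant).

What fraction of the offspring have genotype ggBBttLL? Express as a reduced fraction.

P(ggBBttLL) = 1/32

GgBbTtLl gametes: GBTL×1, GBTl×1, GBtL×1, GBtl×1, GbTL×1, GbTl×1, GbtL×1, Gbtl×1, gBTL×1, gBTl×1, gBtL×1, gBtl×1, gbTL×1, gbTl×1, gbtL×1, gbtl×1
ggBBTtLL gametes: gBTL×8, gBtL×8
GgBbTtLl×ggBBTtLL grid (16·16=256): GgBBTTLL=8 GgBBTTLl=8 GgBBTtLL=16 GgBBTtLl=16 GgBBttLL=8 GgBBttLl=8 GgBbTTLL=8 GgBbTTLl=8 GgBbTtLL=16 GgBbTtLl=16 GgBbttLL=8 GgBbttLl=8 ggBBTTLL=8 ggBBTTLl=8 ggBBTtLL=16 ggBBTtLl=16 ggBBttLL=8 ggBBttLl=8 ggBbTTLL=8 ggBbTTLl=8 ggBbTtLL=16 ggBbTtLl=16 ggBbttLL=8 ggBbttLl=8
ggBBttLL hits 8/256; gcd=8; 8÷8/256÷8 = 1/32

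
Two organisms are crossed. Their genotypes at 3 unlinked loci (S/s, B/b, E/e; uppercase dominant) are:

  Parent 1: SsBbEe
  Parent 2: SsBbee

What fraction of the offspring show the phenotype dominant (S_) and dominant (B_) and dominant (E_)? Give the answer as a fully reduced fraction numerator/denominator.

SsBbEe gametes: SBE×1, SBe×1, SbE×1, Sbe×1, sBE×1, sBe×1, sbE×1, sbe×1
SsBbee gametes: SBe×2, Sbe×2, sBe×2, sbe×2
SsBbEe×SsBbee grid (8·8=64): SSBBEe=2 SSBBee=2 SSBbEe=4 SSBbee=4 SSbbEe=2 SSbbee=2 SsBBEe=4 SsBBee=4 SsBbEe=8 SsBbee=8 SsbbEe=4 Ssbbee=4 ssBBEe=2 ssBBee=2 ssBbEe=4 ssBbee=4 ssbbEe=2 ssbbee=2
S_ B_ E_ hits 18/64; gcd=2; 18÷2/64÷2 = 9/32

P(S_ B_ E_) = 9/32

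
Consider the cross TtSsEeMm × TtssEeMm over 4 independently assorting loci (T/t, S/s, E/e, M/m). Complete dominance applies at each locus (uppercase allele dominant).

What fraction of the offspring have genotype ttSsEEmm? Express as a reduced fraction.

P(ttSsEEmm) = 1/128

TtSsEeMm gametes: TSEM×1, TSEm×1, TSeM×1, TSem×1, TsEM×1, TsEm×1, TseM×1, Tsem×1, tSEM×1, tSEm×1, tSeM×1, tSem×1, tsEM×1, tsEm×1, tseM×1, tsem×1
TtssEeMm gametes: TsEM×2, TsEm×2, TseM×2, Tsem×2, tsEM×2, tsEm×2, tseM×2, tsem×2
TtSsEeMm×TtssEeMm grid (16·16=256): TTSsEEMM=2 TTSsEEMm=4 TTSsEEmm=2 TTSsEeMM=4 TTSsEeMm=8 TTSsEemm=4 TTSseeMM=2 TTSseeMm=4 TTSseemm=2 TTssEEMM=2 TTssEEMm=4 TTssEEmm=2 TTssEeMM=4 TTssEeMm=8 TTssEemm=4 TTsseeMM=2 TTsseeMm=4 TTsseemm=2 TtSsEEMM=4 TtSsEEMm=8 TtSsEEmm=4 TtSsEeMM=8 TtSsEeMm=16 TtSsEemm=8 TtSseeMM=4 TtSseeMm=8 TtSseemm=4 TtssEEMM=4 TtssEEMm=8 TtssEEmm=4 TtssEeMM=8 TtssEeMm=16 TtssEemm=8 TtsseeMM=4 TtsseeMm=8 Ttsseemm=4 ttSsEEMM=2 ttSsEEMm=4 ttSsEEmm=2 ttSsEeMM=4 ttSsEeMm=8 ttSsEemm=4 ttSseeMM=2 ttSseeMm=4 ttSseemm=2 ttssEEMM=2 ttssEEMm=4 ttssEEmm=2 ttssEeMM=4 ttssEeMm=8 ttssEemm=4 ttsseeMM=2 ttsseeMm=4 ttsseemm=2
ttSsEEmm hits 2/256; gcd=2; 2÷2/256÷2 = 1/128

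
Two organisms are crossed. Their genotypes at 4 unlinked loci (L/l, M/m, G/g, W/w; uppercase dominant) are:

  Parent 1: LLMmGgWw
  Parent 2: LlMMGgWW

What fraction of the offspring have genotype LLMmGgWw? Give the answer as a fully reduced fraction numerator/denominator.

P(LLMmGgWw) = 1/16

LLMmGgWw gametes: LMGW×2, LMGw×2, LMgW×2, LMgw×2, LmGW×2, LmGw×2, LmgW×2, Lmgw×2
LlMMGgWW gametes: LMGW×4, LMgW×4, lMGW×4, lMgW×4
LLMmGgWw×LlMMGgWW grid (16·16=256): LLMMGGWW=8 LLMMGGWw=8 LLMMGgWW=16 LLMMGgWw=16 LLMMggWW=8 LLMMggWw=8 LLMmGGWW=8 LLMmGGWw=8 LLMmGgWW=16 LLMmGgWw=16 LLMmggWW=8 LLMmggWw=8 LlMMGGWW=8 LlMMGGWw=8 LlMMGgWW=16 LlMMGgWw=16 LlMMggWW=8 LlMMggWw=8 LlMmGGWW=8 LlMmGGWw=8 LlMmGgWW=16 LlMmGgWw=16 LlMmggWW=8 LlMmggWw=8
LLMmGgWw hits 16/256; gcd=16; 16÷16/256÷16 = 1/16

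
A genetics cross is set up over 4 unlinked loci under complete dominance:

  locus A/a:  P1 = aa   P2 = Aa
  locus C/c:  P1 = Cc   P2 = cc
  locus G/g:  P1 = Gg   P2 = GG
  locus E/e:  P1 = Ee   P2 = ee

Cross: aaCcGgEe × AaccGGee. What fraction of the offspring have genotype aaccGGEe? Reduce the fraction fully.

aaCcGgEe gametes: aCGE×2, aCGe×2, aCgE×2, aCge×2, acGE×2, acGe×2, acgE×2, acge×2
AaccGGee gametes: AcGe×8, acGe×8
aaCcGgEe×AaccGGee grid (16·16=256): AaCcGGEe=16 AaCcGGee=16 AaCcGgEe=16 AaCcGgee=16 AaccGGEe=16 AaccGGee=16 AaccGgEe=16 AaccGgee=16 aaCcGGEe=16 aaCcGGee=16 aaCcGgEe=16 aaCcGgee=16 aaccGGEe=16 aaccGGee=16 aaccGgEe=16 aaccGgee=16
aaccGGEe hits 16/256; gcd=16; 16÷16/256÷16 = 1/16

P(aaccGGEe) = 1/16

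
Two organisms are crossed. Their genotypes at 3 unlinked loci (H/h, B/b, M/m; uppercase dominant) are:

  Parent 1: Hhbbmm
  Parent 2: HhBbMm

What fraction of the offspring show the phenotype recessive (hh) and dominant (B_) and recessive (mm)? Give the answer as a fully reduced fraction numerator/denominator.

Hhbbmm gametes: Hbm×4, hbm×4
HhBbMm gametes: HBM×1, HBm×1, HbM×1, Hbm×1, hBM×1, hBm×1, hbM×1, hbm×1
Hhbbmm×HhBbMm grid (8·8=64): HHBbMm=4 HHBbmm=4 HHbbMm=4 HHbbmm=4 HhBbMm=8 HhBbmm=8 HhbbMm=8 Hhbbmm=8 hhBbMm=4 hhBbmm=4 hhbbMm=4 hhbbmm=4
hh B_ mm hits 4/64; gcd=4; 4÷4/64÷4 = 1/16

P(hh B_ mm) = 1/16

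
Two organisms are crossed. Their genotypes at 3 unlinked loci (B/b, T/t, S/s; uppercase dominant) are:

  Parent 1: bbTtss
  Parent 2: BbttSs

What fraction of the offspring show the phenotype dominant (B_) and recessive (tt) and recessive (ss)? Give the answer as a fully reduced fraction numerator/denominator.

bbTtss gametes: bTs×4, bts×4
BbttSs gametes: BtS×2, Bts×2, btS×2, bts×2
bbTtss×BbttSs grid (8·8=64): BbTtSs=8 BbTtss=8 BbttSs=8 Bbttss=8 bbTtSs=8 bbTtss=8 bbttSs=8 bbttss=8
B_ tt ss hits 8/64; gcd=8; 8÷8/64÷8 = 1/8

P(B_ tt ss) = 1/8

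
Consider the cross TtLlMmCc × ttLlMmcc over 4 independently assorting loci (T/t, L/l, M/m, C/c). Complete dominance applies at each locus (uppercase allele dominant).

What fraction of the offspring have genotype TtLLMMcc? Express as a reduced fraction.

TtLlMmCc gametes: TLMC×1, TLMc×1, TLmC×1, TLmc×1, TlMC×1, TlMc×1, TlmC×1, Tlmc×1, tLMC×1, tLMc×1, tLmC×1, tLmc×1, tlMC×1, tlMc×1, tlmC×1, tlmc×1
ttLlMmcc gametes: tLMc×4, tLmc×4, tlMc×4, tlmc×4
TtLlMmCc×ttLlMmcc grid (16·16=256): TtLLMMCc=4 TtLLMMcc=4 TtLLMmCc=8 TtLLMmcc=8 TtLLmmCc=4 TtLLmmcc=4 TtLlMMCc=8 TtLlMMcc=8 TtLlMmCc=16 TtLlMmcc=16 TtLlmmCc=8 TtLlmmcc=8 TtllMMCc=4 TtllMMcc=4 TtllMmCc=8 TtllMmcc=8 TtllmmCc=4 Ttllmmcc=4 ttLLMMCc=4 ttLLMMcc=4 ttLLMmCc=8 ttLLMmcc=8 ttLLmmCc=4 ttLLmmcc=4 ttLlMMCc=8 ttLlMMcc=8 ttLlMmCc=16 ttLlMmcc=16 ttLlmmCc=8 ttLlmmcc=8 ttllMMCc=4 ttllMMcc=4 ttllMmCc=8 ttllMmcc=8 ttllmmCc=4 ttllmmcc=4
TtLLMMcc hits 4/256; gcd=4; 4÷4/256÷4 = 1/64

P(TtLLMMcc) = 1/64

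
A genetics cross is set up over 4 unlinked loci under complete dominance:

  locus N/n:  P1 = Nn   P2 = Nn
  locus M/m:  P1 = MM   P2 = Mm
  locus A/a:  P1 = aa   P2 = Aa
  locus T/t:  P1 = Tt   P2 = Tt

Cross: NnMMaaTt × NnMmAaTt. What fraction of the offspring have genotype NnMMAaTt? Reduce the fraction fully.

P(NnMMAaTt) = 1/16

NnMMaaTt gametes: NMaT×4, NMat×4, nMaT×4, nMat×4
NnMmAaTt gametes: NMAT×1, NMAt×1, NMaT×1, NMat×1, NmAT×1, NmAt×1, NmaT×1, Nmat×1, nMAT×1, nMAt×1, nMaT×1, nMat×1, nmAT×1, nmAt×1, nmaT×1, nmat×1
NnMMaaTt×NnMmAaTt grid (16·16=256): NNMMAaTT=4 NNMMAaTt=8 NNMMAatt=4 NNMMaaTT=4 NNMMaaTt=8 NNMMaatt=4 NNMmAaTT=4 NNMmAaTt=8 NNMmAatt=4 NNMmaaTT=4 NNMmaaTt=8 NNMmaatt=4 NnMMAaTT=8 NnMMAaTt=16 NnMMAatt=8 NnMMaaTT=8 NnMMaaTt=16 NnMMaatt=8 NnMmAaTT=8 NnMmAaTt=16 NnMmAatt=8 NnMmaaTT=8 NnMmaaTt=16 NnMmaatt=8 nnMMAaTT=4 nnMMAaTt=8 nnMMAatt=4 nnMMaaTT=4 nnMMaaTt=8 nnMMaatt=4 nnMmAaTT=4 nnMmAaTt=8 nnMmAatt=4 nnMmaaTT=4 nnMmaaTt=8 nnMmaatt=4
NnMMAaTt hits 16/256; gcd=16; 16÷16/256÷16 = 1/16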